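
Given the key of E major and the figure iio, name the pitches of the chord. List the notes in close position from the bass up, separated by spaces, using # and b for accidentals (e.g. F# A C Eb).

iio is the diminished supertonic triad, borrowed from the parallel minor. In E major that root is F#.
So the chord is F#-A-C.

F# A C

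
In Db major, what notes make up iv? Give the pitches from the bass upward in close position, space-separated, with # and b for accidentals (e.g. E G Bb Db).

Gb Bbb Db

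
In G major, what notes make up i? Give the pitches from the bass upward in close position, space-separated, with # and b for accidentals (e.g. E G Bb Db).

G Bb D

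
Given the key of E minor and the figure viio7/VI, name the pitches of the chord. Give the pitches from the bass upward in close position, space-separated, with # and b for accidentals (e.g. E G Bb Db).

viio7/VI is a secondary leading-tone chord. The target VI is C in E minor; the applied chord is rooted a semitone below, on B.
Building a fully diminished seventh chord on B gives B-D-F-Ab.

B D F Ab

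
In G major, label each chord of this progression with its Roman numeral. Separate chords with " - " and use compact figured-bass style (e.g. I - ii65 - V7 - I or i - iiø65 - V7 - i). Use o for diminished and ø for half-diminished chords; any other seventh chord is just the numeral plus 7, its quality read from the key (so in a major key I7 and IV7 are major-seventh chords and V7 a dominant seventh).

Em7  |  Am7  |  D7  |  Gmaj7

Em7: root E is the submediant; minor seventh chord there is vi7.
Am7: minor seventh chord on A = scale degree 2 → ii7.
D7: root D is the dominant; dominant seventh chord there is V7.
Gmaj7: root G is the tonic; major seventh chord there is I7.

vi7 - ii7 - V7 - I7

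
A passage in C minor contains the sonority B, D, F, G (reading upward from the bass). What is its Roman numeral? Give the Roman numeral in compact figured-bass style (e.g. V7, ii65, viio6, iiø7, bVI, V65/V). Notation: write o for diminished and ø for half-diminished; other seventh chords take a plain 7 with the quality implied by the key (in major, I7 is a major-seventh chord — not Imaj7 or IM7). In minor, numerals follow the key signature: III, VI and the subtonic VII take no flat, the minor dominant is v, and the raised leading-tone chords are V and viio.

V65

Stacked in thirds the chord is G-B-D-F: a dominant seventh chord on G.
In C minor, G is the dominant; the diatonic dominant seventh chord there is V7.
With B in the bass the chord is in first inversion, so the figured bass is 65.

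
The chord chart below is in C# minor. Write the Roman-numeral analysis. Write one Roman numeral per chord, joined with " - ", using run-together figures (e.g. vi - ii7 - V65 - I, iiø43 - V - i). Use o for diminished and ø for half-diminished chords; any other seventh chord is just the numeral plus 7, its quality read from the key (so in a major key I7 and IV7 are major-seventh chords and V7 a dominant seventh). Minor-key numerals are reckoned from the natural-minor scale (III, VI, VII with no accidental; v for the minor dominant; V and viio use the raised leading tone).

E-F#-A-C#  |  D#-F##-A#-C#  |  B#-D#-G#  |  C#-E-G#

iv42 - V7/V - V6 - i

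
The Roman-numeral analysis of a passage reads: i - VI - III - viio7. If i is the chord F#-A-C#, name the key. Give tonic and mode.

F# minor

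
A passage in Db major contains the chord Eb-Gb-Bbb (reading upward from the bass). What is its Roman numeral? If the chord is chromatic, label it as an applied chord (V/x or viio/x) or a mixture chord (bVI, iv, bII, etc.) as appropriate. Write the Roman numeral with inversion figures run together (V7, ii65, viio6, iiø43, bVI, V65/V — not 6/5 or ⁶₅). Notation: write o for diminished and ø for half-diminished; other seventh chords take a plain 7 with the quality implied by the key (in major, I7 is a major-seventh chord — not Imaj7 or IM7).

iio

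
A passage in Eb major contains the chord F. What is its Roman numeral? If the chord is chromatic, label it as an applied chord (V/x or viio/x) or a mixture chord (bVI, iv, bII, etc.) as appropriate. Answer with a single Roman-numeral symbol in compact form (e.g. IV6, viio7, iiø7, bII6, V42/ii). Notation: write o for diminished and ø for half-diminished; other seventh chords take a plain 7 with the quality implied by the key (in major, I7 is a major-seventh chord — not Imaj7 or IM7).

The pitches F-A-C form a major triad rooted on F.
F is not a diatonic chord root with this quality in Eb major, but it lies a perfect fifth above Bb (V), so the chord functions as an applied dominant of V.

V/V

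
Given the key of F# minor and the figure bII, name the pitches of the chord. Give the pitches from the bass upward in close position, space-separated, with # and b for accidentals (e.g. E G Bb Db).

bII is the Neapolitan chord — a major triad on the lowered second degree. In F# minor that root is G.
So the chord is G-B-D.

G B D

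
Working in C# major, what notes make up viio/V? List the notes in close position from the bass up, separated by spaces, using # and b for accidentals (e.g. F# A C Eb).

The slash marks an applied leading-tone chord: viio of V. In C# major, V is G#, so the leading tone to it is F##, a half step below.
Building a diminished triad on F## gives F##-A#-C#.

F## A# C#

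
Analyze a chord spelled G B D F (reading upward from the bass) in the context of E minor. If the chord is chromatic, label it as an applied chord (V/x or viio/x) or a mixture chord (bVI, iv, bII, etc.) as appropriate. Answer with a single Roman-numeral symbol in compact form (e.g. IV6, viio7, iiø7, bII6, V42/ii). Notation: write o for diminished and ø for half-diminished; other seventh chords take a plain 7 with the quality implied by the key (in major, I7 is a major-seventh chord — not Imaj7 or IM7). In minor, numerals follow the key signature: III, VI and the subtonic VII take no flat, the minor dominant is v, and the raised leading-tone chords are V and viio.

V7/VI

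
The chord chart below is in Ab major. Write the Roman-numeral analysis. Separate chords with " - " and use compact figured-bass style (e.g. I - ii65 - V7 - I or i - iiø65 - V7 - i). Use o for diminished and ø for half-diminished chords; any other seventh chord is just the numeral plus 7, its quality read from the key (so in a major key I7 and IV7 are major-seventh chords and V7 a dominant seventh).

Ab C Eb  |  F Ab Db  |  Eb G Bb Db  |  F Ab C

I - IV6 - V7 - vi

Ab-C-Eb: major triad on Ab = scale degree 1 → I.
F-Ab-Db: root Db is the subdominant; major triad there is IV6.
Eb-G-Bb-Db has root Eb, degree 5 in Ab major, so V7.
F-Ab-C: minor triad on F = scale degree 6 → vi.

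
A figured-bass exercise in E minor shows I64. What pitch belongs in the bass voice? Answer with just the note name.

I in E minor has root E; the chord is E-G#-B.
The figure 64 means second inversion — the fifth is in the bass.

B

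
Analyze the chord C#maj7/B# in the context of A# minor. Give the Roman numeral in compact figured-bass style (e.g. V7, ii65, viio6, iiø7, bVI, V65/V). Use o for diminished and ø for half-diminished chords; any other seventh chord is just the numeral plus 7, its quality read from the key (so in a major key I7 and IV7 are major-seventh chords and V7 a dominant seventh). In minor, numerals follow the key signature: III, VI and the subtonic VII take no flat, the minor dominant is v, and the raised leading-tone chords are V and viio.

The pitches C#-E#-G#-B# form a major seventh chord rooted on C#.
C# is scale degree 3 in A# minor, and a major seventh chord on that degree is written III7.
With B# in the bass the chord is in third inversion, so the figured bass is 42.

III42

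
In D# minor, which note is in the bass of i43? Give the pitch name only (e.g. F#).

i in D# minor has root D#; the chord is D#-F#-A#-C#.
The figure 43 means second inversion — the fifth is in the bass.

A#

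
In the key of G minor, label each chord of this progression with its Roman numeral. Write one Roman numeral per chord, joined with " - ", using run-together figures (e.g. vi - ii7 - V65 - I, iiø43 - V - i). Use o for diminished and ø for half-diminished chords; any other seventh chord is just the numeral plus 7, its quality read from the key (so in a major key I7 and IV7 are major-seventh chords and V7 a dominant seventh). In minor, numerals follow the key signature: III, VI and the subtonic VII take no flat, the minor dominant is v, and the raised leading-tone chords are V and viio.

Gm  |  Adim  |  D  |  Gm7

i - iio - V - i7

Gm: root G is the tonic; minor triad there is i.
Adim: root A is the supertonic; diminished triad there is iio.
D has root D, degree 5 in G minor, so V.
Gm7 has root G, degree 1 in G minor, so i7.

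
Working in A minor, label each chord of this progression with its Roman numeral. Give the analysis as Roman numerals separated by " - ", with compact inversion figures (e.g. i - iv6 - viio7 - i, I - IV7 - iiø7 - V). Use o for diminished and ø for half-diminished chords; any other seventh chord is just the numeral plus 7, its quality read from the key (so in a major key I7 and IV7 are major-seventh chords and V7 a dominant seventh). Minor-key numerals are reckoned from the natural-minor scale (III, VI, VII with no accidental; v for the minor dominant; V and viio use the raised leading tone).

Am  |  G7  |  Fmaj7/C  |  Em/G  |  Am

Am: minor triad on A = scale degree 1 → i.
G7: dominant seventh chord on G = scale degree 7 → VII7.
Fmaj7/C has root F, degree 6 in A minor, so VI43.
Em/G has root E, degree 5 in A minor, so v6.
Am has root A, degree 1 in A minor, so i.

i - VII7 - VI43 - v6 - i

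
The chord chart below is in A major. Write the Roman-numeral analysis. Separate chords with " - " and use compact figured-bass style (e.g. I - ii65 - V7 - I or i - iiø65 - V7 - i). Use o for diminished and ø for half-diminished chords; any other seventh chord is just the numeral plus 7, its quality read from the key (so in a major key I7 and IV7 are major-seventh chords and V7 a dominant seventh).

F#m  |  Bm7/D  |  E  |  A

F#m: root F# is the submediant; minor triad there is vi.
Bm7/D has root B, degree 2 in A major, so ii65.
E: root E is the dominant; major triad there is V.
A: root A is the tonic; major triad there is I.

vi - ii65 - V - I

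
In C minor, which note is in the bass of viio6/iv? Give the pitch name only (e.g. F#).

The applied chord viio6/iv is rooted on E: E-G-Bb.
The figure 6 means first inversion — the third is in the bass.

G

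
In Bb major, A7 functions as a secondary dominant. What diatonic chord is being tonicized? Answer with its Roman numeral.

The chord is a dominant seventh chord on A.
A dominant resolves down a perfect fifth: A → D. In Bb major, D is scale degree 3, i.e. iii.

iii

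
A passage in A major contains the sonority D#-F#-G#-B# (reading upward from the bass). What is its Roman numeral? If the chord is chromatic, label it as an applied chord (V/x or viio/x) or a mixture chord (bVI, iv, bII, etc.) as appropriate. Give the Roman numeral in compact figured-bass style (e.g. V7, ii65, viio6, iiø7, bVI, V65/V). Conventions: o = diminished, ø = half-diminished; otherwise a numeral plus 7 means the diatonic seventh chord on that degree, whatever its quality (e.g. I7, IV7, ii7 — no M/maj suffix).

V43/iii

The pitches G#-B#-D#-F# form a dominant seventh chord rooted on G#.
G# is not a diatonic chord root with this quality in A major, but it lies a perfect fifth above C# (iii), so the chord functions as an applied dominant of iii.
With D# in the bass the chord is in second inversion, so the figured bass is 43.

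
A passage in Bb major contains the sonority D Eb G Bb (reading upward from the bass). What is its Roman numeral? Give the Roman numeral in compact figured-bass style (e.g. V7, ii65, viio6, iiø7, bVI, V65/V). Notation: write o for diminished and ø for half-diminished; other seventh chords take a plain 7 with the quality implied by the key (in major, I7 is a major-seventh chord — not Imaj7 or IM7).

The pitches Eb-G-Bb-D form a major seventh chord rooted on Eb.
In Bb major, Eb is the subdominant; the diatonic major seventh chord there is IV7.
With D in the bass the chord is in third inversion, so the figured bass is 42.

IV42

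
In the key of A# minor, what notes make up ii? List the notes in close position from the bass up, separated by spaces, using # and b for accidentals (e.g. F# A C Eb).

ii is the minor supertonic, borrowed from the parallel major (the Dorian ii). In A# minor that root is B#.
So the chord is B#-D#-F##, a minor triad.

B# D# F##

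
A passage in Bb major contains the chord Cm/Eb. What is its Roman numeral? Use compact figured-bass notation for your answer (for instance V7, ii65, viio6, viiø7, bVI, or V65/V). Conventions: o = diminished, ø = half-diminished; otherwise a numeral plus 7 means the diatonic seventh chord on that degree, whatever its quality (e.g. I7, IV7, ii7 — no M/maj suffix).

ii6

Stacked in thirds the chord is C-Eb-G: a minor triad on C.
In Bb major, C is the supertonic; the diatonic minor triad there is ii.
With Eb in the bass the chord is in first inversion, so the figured bass is 6.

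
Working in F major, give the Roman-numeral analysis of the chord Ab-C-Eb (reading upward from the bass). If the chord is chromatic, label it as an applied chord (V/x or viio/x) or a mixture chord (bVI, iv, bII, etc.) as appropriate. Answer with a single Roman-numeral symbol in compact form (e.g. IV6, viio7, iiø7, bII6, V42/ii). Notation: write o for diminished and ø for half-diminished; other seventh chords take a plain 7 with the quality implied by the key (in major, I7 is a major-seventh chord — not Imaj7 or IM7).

The pitches Ab-C-Eb form a major triad rooted on Ab.
Ab is the lowered third degree of F major (diatonic 3 would be A). This is a major triad on the lowered third degree, borrowed from the parallel minor.

bIII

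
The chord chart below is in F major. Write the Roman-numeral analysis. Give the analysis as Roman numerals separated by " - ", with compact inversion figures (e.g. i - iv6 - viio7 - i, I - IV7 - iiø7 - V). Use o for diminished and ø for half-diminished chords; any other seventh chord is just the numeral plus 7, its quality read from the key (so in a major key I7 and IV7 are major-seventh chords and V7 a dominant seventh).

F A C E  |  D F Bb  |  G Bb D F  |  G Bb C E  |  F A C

I7 - IV6 - ii7 - V43 - I

F-A-C-E: root F is the tonic; major seventh chord there is I7.
D-F-Bb: major triad on Bb = scale degree 4 → IV6.
G-Bb-D-F has root G, degree 2 in F major, so ii7.
G-Bb-C-E has root C, degree 5 in F major, so V43.
F-A-C: root F is the tonic; major triad there is I.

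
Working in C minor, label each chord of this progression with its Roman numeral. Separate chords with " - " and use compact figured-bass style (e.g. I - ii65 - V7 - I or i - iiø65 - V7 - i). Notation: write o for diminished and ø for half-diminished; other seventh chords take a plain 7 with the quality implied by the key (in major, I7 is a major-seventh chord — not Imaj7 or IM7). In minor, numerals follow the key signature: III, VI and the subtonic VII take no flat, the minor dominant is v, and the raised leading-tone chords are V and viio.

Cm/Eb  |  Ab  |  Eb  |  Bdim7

i6 - VI - III - viio7

Cm/Eb has root C, degree 1 in C minor, so i6.
Ab: root Ab is the submediant; major triad there is VI.
Eb has root Eb, degree 3 in C minor, so III.
Bdim7 has root B, degree 7 in C minor, so viio7.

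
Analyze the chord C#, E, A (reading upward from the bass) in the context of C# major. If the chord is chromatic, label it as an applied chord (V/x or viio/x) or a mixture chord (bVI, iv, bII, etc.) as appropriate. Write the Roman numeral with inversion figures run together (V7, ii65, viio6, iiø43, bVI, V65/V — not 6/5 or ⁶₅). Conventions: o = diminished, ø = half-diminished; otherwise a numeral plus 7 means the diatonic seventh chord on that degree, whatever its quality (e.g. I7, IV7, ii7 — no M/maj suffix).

Stacked in thirds the chord is A-C#-E: a major triad on A.
A is the lowered sixth degree of C# major (diatonic 6 would be A#). This is a major triad on the lowered sixth degree, borrowed from the parallel minor.
With C# in the bass the chord is in first inversion, so the figured bass is 6.

bVI6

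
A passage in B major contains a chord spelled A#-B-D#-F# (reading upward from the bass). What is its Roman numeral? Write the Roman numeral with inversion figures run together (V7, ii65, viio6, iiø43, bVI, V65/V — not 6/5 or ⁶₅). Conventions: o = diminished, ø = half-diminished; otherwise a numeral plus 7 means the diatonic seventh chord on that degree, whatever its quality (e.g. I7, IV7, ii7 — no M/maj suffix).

I42

The pitches B-D#-F#-A# form a major seventh chord rooted on B.
In B major, B is the tonic; the diatonic major seventh chord there is I7.
With A# in the bass the chord is in third inversion, so the figured bass is 42.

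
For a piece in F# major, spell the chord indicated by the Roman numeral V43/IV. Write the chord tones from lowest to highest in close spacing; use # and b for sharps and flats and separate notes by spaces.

V43/IV is a secondary dominant — the dominant seventh of IV. IV in F# major is B, so the applied chord's root is F#, a perfect fifth above.
Building a dominant seventh chord on F# gives F#-A#-C#-E.
With the 43 figure the chord is in second inversion; from the bass C# upward in close position it reads C#-E-F#-A#.

C# E F# A#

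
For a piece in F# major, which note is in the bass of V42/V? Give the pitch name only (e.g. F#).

F#

The applied chord V42/V is rooted on G#: G#-B#-D#-F#.
The figure 42 means third inversion — the seventh is in the bass.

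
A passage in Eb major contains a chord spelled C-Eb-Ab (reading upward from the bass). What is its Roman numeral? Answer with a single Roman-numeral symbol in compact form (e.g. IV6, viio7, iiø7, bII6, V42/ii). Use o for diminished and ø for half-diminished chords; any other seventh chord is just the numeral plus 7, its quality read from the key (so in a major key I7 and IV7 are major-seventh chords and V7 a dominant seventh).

Stacked in thirds the chord is Ab-C-Eb: a major triad on Ab.
Ab is scale degree 4 in Eb major, and a major triad on that degree is written IV.
With C in the bass the chord is in first inversion, so the figured bass is 6.

IV6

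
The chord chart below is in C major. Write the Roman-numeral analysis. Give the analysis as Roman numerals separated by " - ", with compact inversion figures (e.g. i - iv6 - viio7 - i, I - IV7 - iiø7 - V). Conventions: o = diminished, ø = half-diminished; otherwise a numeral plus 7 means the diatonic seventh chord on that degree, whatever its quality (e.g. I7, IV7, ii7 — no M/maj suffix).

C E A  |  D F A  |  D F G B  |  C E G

C-E-A: minor triad on A = scale degree 6 → vi6.
D-F-A: minor triad on D = scale degree 2 → ii.
D-F-G-B has root G, degree 5 in C major, so V43.
C-E-G has root C, degree 1 in C major, so I.

vi6 - ii - V43 - I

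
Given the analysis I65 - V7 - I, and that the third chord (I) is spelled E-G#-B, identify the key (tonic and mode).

The anchor chord is a major triad on E, labeled I.
If E is scale degree 1 and the mode makes that degree carry a major triad, the tonic is E and the mode is major.

E major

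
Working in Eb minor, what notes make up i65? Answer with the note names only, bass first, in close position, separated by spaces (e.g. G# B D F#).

Gb Bb Db Eb

In Eb minor, the first degree is Eb, and the diatonic chord built there is a minor seventh chord.
That chord is spelled Eb-Gb-Bb-Db.
With the 65 figure the chord is in first inversion; from the bass Gb upward in close position it reads Gb-Bb-Db-Eb.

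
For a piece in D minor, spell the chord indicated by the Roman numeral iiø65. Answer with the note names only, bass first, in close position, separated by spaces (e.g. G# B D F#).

In D minor, the supertonic is E, and the diatonic chord built there is a half-diminished seventh chord.
Stacking thirds from E gives E-G-Bb-D.
With the 65 figure the chord is in first inversion; from the bass G upward in close position it reads G-Bb-D-E.

G Bb D E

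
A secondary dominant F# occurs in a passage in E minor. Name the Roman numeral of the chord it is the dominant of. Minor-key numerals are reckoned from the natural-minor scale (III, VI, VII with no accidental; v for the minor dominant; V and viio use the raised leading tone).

V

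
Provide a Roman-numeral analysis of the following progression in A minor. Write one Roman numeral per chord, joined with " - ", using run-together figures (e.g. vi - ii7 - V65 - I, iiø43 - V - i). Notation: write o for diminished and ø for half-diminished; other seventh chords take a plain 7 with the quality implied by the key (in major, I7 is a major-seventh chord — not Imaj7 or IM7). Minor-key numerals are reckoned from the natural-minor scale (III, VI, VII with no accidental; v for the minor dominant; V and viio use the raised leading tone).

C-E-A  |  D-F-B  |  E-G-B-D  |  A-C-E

i6 - iio6 - v7 - i

C-E-A: minor triad on A = scale degree 1 → i6.
D-F-B: root B is the supertonic; diminished triad there is iio6.
E-G-B-D has root E, degree 5 in A minor, so v7.
A-C-E: root A is the tonic; minor triad there is i.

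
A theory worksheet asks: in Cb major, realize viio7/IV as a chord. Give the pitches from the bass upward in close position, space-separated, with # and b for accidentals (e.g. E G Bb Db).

Eb Gb Bbb Dbb

viio7/IV is a secondary leading-tone chord. The target IV is Fb in Cb major; the applied chord is rooted a semitone below, on Eb.
Building a fully diminished seventh chord on Eb gives Eb-Gb-Bbb-Dbb.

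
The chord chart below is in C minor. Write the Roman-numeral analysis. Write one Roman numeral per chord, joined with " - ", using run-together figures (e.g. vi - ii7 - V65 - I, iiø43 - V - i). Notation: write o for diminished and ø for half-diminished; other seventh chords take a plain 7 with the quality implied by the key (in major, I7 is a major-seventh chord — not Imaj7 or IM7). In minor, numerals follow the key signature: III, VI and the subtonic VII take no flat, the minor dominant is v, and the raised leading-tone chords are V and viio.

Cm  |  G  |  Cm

Cm: minor triad on C = scale degree 1 → i.
G: root G is the dominant; major triad there is V.
Cm: minor triad on C = scale degree 1 → i.

i - V - i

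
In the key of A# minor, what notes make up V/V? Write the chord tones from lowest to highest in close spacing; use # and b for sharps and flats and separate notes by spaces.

The slash means an applied dominant: we want the dominant of V. In A# minor, V is E# major, and its dominant is built on B#.
Building a major triad on B# gives B#-D##-F##.

B# D## F##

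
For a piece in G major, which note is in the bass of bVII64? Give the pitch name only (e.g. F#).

bVII in G major has root F; the chord is F-A-C.
The figure 64 means second inversion — the fifth is in the bass.

C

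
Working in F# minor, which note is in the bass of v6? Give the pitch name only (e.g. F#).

v in F# minor has root C#; the chord is C#-E-G#.
The figure 6 means first inversion — the third is in the bass.

E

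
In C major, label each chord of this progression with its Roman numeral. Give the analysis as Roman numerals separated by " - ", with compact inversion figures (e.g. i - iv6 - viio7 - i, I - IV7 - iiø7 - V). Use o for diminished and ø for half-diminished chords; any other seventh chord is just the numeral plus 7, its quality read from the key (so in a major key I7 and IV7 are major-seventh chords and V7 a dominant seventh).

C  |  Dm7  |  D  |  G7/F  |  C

C: major triad on C = scale degree 1 → I.
Dm7: root D is the supertonic; minor seventh chord there is ii7.
D: chromatic; D is V of V, so V/V.
G7/F has root G, degree 5 in C major, so V42.
C: root C is the tonic; major triad there is I.

I - ii7 - V/V - V42 - I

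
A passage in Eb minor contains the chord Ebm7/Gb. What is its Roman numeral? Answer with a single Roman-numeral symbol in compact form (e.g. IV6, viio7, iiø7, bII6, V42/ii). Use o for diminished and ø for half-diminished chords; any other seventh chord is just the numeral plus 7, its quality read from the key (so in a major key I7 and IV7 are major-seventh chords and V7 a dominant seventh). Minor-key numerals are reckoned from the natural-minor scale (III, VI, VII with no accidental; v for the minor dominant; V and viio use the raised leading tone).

The pitches Eb-Gb-Bb-Db form a minor seventh chord rooted on Eb.
Eb is scale degree 1 in Eb minor, and a minor seventh chord on that degree is written i7.
With Gb in the bass the chord is in first inversion, so the figured bass is 65.

i65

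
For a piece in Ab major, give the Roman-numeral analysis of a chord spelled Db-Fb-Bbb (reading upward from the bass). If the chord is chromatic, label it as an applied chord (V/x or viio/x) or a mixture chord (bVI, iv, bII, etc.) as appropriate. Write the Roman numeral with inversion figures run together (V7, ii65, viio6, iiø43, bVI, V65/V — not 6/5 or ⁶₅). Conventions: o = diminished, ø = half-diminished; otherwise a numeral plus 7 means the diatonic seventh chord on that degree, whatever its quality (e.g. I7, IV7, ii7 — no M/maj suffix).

bII6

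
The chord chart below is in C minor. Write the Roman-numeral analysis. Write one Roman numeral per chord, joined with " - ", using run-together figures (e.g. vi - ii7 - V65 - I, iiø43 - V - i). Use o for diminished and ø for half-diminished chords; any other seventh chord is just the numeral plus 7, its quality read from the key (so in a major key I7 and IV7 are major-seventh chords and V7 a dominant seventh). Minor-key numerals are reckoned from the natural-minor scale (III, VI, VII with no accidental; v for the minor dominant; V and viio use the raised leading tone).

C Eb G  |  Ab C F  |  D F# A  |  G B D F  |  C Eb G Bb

C-Eb-G: minor triad on C = scale degree 1 → i.
Ab-C-F: minor triad on F = scale degree 4 → iv6.
D-F#-A is the secondary dominant of V (major triad on D): V/V.
G-B-D-F has root G, degree 5 in C minor, so V7.
C-Eb-G-Bb has root C, degree 1 in C minor, so i7.

i - iv6 - V/V - V7 - i7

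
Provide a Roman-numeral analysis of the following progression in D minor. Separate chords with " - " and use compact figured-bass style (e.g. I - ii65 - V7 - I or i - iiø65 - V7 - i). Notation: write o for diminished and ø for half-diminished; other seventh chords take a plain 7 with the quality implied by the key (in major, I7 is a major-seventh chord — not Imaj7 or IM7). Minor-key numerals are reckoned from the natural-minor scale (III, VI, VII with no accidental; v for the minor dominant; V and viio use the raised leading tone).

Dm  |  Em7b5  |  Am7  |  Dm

i - iiø7 - v7 - i

Dm: root D is the tonic; minor triad there is i.
Em7b5: root E is the supertonic; half-diminished seventh chord there is iiø7.
Am7: minor seventh chord on A = scale degree 5 → v7.
Dm: minor triad on D = scale degree 1 → i.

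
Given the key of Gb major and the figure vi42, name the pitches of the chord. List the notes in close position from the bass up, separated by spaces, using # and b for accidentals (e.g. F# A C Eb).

Db Eb Gb Bb

The numeral's case and figure indicate a minor seventh chord. In Gb major its root, scale degree 6, is Eb.
That chord is spelled Eb-Gb-Bb-Db.
With the 42 figure the chord is in third inversion; from the bass Db upward in close position it reads Db-Eb-Gb-Bb.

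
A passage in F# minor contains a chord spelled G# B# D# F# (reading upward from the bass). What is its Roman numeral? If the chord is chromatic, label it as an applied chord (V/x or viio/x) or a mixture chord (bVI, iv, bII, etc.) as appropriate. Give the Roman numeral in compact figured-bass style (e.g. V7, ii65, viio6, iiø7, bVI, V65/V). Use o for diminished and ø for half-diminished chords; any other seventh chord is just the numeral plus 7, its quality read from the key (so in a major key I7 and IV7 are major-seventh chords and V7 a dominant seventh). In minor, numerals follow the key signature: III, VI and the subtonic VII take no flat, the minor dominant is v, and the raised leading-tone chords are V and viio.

V7/V

Stacked in thirds the chord is G#-B#-D#-F#: a dominant seventh chord on G#.
G# is not a diatonic chord root with this quality in F# minor, but it lies a perfect fifth above C# (V), so the chord functions as an applied dominant of V.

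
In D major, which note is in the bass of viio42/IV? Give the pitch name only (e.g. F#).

The applied chord viio42/IV is rooted on F#: F#-A-C-Eb.
The figure 42 means third inversion — the seventh is in the bass.

Eb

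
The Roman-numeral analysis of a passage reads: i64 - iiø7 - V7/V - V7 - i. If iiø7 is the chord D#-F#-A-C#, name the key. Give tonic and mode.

C# minor

The chord D#m7b5 is a half-diminished seventh chord rooted on D#; its label is iiø7.
If D# is scale degree 2 and the mode makes that degree carry a half-diminished seventh chord, the tonic is C# and the mode is minor.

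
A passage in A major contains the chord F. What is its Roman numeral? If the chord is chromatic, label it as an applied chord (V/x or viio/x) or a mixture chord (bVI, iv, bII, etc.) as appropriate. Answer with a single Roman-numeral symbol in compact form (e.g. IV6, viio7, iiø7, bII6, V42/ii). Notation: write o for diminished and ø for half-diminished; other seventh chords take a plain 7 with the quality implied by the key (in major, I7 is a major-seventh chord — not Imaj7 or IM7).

bVI

Stacked in thirds the chord is F-A-C: a major triad on F.
F is the lowered sixth degree of A major (diatonic 6 would be F#). This is a major triad on the lowered sixth degree, borrowed from the parallel minor.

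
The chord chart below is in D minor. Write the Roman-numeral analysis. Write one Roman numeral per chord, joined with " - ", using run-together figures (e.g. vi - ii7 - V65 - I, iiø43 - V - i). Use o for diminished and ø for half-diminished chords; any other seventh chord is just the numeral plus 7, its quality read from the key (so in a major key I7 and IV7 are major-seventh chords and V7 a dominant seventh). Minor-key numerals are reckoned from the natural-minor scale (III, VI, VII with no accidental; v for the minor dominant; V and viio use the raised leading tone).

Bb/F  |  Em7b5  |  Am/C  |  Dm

VI64 - iiø7 - v6 - i

Bb/F: root Bb is the submediant; major triad there is VI64.
Em7b5: root E is the supertonic; half-diminished seventh chord there is iiø7.
Am/C: root A is the dominant; minor triad there is v6.
Dm: root D is the tonic; minor triad there is i.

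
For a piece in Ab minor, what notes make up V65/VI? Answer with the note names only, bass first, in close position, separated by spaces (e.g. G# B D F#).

Eb Gb Bbb Cb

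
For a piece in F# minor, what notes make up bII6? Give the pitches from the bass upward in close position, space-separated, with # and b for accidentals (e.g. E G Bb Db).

Scale degree 2 in F# minor is G#; lowering it a half step gives G. bII6 is the Neapolitan sixth — a major triad on the lowered second degree, here in its customary first inversion.
So the chord is G-B-D, a major triad.
The figured bass 6 indicates first inversion, placing the third (B) in the bass: B-D-G.

B D G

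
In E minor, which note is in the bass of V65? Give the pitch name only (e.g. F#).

D#

V in E minor has root B; the chord is B-D#-F#-A.
The figure 65 means first inversion — the third is in the bass.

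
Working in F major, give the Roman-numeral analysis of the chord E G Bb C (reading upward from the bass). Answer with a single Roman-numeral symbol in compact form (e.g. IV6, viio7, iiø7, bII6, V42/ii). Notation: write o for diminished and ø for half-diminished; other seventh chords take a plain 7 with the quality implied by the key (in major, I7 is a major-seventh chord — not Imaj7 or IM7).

V65

Stacked in thirds the chord is C-E-G-Bb: a dominant seventh chord on C.
In F major, C is the dominant; the diatonic dominant seventh chord there is V7.
With E in the bass the chord is in first inversion, so the figured bass is 65.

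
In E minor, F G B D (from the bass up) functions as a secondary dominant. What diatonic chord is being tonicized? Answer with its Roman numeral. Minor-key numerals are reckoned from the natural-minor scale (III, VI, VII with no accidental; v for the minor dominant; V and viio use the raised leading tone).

The chord is a dominant seventh chord on G.
A dominant resolves down a perfect fifth: G → C. In E minor, C is scale degree 6, i.e. VI.

VI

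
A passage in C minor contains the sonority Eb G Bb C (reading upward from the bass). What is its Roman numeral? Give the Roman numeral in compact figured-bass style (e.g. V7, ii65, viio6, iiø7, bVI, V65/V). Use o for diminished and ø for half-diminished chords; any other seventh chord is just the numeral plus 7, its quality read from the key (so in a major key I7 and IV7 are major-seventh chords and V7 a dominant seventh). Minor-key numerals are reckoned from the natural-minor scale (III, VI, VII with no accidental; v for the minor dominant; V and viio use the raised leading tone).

Stacked in thirds the chord is C-Eb-G-Bb: a minor seventh chord on C.
C is scale degree 1 in C minor, and a minor seventh chord on that degree is written i7.
With Eb in the bass the chord is in first inversion, so the figured bass is 65.

i65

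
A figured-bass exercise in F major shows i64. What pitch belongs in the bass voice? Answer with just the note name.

i in F major has root F; the chord is F-Ab-C.
The figure 64 means second inversion — the fifth is in the bass.

C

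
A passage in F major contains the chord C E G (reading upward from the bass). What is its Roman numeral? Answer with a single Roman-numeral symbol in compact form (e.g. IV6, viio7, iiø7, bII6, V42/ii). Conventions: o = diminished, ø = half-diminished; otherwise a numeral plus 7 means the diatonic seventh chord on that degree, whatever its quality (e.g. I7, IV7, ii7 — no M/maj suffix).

Stacked in thirds the chord is C-E-G: a major triad on C.
In F major, C is the dominant; the diatonic major triad there is V.

V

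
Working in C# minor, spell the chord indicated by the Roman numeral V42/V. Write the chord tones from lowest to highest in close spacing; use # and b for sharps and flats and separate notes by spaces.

The slash means an applied dominant: we want the dominant of V. In C# minor, V is G# major, and its dominant is built on D#.
Building a dominant seventh chord on D# gives D#-F##-A#-C#.
With the 42 figure the chord is in third inversion; from the bass C# upward in close position it reads C#-D#-F##-A#.

C# D# F## A#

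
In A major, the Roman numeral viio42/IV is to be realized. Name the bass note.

The applied chord viio42/IV is rooted on C#: C#-E-G-Bb.
The figure 42 means third inversion — the seventh is in the bass.

Bb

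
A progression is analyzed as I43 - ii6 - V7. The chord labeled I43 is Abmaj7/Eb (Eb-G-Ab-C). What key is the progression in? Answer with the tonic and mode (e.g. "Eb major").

The anchor chord is a major seventh chord on Ab, labeled I43.
If Ab is scale degree 1 and the mode makes that degree carry a major seventh chord, the tonic is Ab and the mode is major.

Ab major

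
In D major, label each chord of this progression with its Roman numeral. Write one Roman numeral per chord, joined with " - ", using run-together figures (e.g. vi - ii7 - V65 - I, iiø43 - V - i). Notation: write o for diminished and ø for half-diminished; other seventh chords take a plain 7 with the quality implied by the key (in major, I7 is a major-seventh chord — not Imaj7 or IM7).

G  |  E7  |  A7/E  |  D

IV - V7/V - V43 - I

G has root G, degree 4 in D major, so IV.
E7 is the secondary dominant of V (dominant seventh chord on E): V7/V.
A7/E: root A is the dominant; dominant seventh chord there is V43.
D has root D, degree 1 in D major, so I.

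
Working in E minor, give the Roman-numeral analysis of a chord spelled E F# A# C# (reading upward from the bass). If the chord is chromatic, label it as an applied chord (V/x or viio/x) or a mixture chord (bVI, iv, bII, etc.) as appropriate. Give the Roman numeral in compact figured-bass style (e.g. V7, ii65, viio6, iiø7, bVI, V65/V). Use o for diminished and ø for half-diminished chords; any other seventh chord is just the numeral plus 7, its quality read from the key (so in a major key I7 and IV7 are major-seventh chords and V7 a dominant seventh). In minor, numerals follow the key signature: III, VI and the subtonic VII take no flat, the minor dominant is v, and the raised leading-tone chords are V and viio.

V42/V

Stacked in thirds the chord is F#-A#-C#-E: a dominant seventh chord on F#.
F# is not a diatonic chord root with this quality in E minor, but it lies a perfect fifth above B (V), so the chord functions as an applied dominant of V.
With E in the bass the chord is in third inversion, so the figured bass is 42.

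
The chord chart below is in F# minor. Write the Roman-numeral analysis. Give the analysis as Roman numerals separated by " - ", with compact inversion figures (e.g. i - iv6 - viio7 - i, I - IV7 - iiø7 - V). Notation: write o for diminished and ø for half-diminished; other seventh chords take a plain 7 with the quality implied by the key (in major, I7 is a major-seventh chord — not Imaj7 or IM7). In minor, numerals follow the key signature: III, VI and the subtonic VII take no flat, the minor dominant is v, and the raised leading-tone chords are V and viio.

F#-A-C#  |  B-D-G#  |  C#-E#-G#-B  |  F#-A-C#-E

F#-A-C# has root F#, degree 1 in F# minor, so i.
B-D-G# has root G#, degree 2 in F# minor, so iio6.
C#-E#-G#-B: root C# is the dominant; dominant seventh chord there is V7.
F#-A-C#-E has root F#, degree 1 in F# minor, so i7.

i - iio6 - V7 - i7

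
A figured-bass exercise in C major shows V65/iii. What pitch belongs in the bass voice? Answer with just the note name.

D#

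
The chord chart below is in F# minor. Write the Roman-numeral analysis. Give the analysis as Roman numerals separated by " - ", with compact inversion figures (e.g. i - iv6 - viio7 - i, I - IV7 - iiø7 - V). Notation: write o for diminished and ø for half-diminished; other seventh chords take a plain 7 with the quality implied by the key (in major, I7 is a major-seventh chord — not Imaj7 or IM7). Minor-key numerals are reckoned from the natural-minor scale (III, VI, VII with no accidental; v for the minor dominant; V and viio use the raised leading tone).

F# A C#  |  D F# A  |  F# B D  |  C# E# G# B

i - VI - iv64 - V7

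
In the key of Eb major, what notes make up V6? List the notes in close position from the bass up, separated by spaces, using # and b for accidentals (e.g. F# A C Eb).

In Eb major, the fifth degree is Bb, and the diatonic chord built there is a major triad.
Stacking thirds from Bb gives Bb-D-F.
With the 6 figure the chord is in first inversion; from the bass D upward in close position it reads D-F-Bb.

D F Bb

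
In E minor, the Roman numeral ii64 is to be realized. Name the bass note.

ii in E minor has root F#; the chord is F#-A-C#.
The figure 64 means second inversion — the fifth is in the bass.

C#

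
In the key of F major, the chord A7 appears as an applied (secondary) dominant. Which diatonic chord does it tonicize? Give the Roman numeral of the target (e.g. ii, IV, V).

vi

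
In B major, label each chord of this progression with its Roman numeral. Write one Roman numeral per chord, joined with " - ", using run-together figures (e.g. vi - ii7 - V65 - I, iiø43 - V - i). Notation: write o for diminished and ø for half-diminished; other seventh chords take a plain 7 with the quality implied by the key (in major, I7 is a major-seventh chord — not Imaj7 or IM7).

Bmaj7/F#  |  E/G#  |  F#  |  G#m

Bmaj7/F#: major seventh chord on B = scale degree 1 → I43.
E/G# has root E, degree 4 in B major, so IV6.
F#: root F# is the dominant; major triad there is V.
G#m has root G#, degree 6 in B major, so vi.

I43 - IV6 - V - vi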